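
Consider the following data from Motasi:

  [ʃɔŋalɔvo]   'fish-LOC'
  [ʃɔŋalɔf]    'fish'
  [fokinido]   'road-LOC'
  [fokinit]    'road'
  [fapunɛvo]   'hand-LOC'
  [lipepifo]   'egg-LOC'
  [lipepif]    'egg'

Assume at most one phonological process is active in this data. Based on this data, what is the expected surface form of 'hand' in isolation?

[fapunɛf]

'fish' shows [v] ~ [f] at the end of the stem ([ʃɔŋalɔvo] vs [ʃɔŋalɔf]).
The stem 'egg' ([lipepifo], [lipepif]) shows [f] unchanged in both environments, so [f] cannot be basic with [v] derived before the LOC suffix.
The underlying segment must be /v/; voiced obstruents become voiceless word-finally, yielding [f] there.
The one attested form of 'hand', [fapunɛvo], shows underlying /fapunɛv/. Applying the same rule word-finally gives [fapunɛf].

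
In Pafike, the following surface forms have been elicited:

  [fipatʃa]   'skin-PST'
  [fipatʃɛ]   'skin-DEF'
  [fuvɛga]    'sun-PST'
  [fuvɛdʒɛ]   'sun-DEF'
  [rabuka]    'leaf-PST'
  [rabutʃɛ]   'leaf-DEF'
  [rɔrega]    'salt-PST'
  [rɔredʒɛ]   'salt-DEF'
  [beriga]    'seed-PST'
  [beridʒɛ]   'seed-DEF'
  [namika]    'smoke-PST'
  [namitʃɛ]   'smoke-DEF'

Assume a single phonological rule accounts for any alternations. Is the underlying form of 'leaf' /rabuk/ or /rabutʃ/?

In [rabuka] and [rabutʃɛ] the final segment of 'leaf' alternates: [k] ~ [tʃ].
The stem 'skin' ([fipatʃa], [fipatʃɛ]) shows [tʃ] unchanged in both environments, so [tʃ] cannot be basic with [k] derived before the PST suffix.
The alternation reflects palatalization before a front vowel: /k/ and /g/ become palato-alveolar [tʃ] and [dʒ] before a front vowel. /k/ is underlying.

/rabuk/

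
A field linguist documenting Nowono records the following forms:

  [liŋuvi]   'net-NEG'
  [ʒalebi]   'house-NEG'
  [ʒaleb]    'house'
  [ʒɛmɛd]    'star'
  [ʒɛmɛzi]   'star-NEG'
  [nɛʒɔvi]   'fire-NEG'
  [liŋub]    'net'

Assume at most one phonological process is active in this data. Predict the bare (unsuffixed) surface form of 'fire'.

[nɛʒɔb]

'net' shows [v] ~ [b] at the end of the stem ([liŋuvi] vs [liŋub]).
But 'house' keeps [b] in both environments ([ʒalebi], [ʒaleb]), so there is no rule changing /b/ to [v] before the NEG suffix.
So /v/ is underlying, and a rule of word-final hardening — voiced fricatives become stops word-finally — gives [b].
The one attested form of 'fire', [nɛʒɔvi], shows underlying /nɛʒɔv/. Applying the same rule word-finally gives [nɛʒɔb].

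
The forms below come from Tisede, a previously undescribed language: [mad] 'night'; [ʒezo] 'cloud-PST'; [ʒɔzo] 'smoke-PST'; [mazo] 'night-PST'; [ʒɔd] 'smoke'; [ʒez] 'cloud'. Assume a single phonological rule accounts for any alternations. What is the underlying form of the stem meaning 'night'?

/mad/

The stem for 'night' ends in [z] in [mazo] but [d] in [mad].
But 'cloud' keeps [z] in both environments ([ʒezo], [ʒez]), so there is no rule changing /z/ to [d] in isolation.
So /d/ is underlying, and a rule of intervocalic spirantization — voiced stops become fricatives between vowels — gives [z].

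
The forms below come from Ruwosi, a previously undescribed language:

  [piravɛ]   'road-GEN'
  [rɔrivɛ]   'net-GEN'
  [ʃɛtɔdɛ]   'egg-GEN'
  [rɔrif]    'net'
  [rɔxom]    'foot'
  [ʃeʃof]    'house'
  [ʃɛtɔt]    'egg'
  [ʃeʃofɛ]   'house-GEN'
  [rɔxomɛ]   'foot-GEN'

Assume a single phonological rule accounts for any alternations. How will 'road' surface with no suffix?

[piraf]

The stem for 'net' ends in [v] in [rɔrivɛ] but [f] in [rɔrif].
The stem 'house' ([ʃeʃofɛ], [ʃeʃof]) shows [f] unchanged in both environments, so [f] cannot be basic with [v] derived before the GEN suffix.
The underlying segment must be /v/; voiced obstruents become voiceless word-finally, yielding [f] there.
From [piravɛ] the stem 'road' is /pirav/; word-finally this yields [piraf].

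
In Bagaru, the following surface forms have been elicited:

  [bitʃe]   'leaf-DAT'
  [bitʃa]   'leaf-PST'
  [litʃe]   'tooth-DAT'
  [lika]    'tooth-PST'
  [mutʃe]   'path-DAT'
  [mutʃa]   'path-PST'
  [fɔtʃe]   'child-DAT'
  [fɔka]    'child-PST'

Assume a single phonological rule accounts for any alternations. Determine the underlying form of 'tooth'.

The root 'tooth' surfaces as [litʃe] and [lika], with a stem-final [tʃ] ~ [k] alternation.
The stem 'path' ([mutʃe], [mutʃa]) shows [tʃ] unchanged in both environments, so [tʃ] cannot be basic with [k] derived before the PST suffix.
So /k/ is underlying, and a rule of palatalization before a front vowel — /k/ becomes palato-alveolar [tʃ] before a front vowel — gives [tʃ].

/lik/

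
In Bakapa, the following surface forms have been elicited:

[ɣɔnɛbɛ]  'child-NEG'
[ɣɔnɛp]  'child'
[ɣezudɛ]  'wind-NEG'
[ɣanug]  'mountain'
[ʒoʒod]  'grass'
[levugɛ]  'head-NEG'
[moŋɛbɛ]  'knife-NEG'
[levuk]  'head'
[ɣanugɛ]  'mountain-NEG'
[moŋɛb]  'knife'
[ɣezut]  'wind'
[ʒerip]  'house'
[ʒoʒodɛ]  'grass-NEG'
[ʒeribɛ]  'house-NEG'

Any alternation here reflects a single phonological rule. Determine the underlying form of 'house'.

The root 'house' surfaces as [ʒerip] and [ʒeribɛ], with a stem-final [p] ~ [b] alternation.
Compare 'knife', with invariant [b] in [moŋɛb] and [moŋɛbɛ]: an analysis with underlying /b/ and a rule producing [p] in isolation would wrongly predict alternation here too.
So /p/ is underlying, and a rule of intervocalic voicing — voiceless stops become voiced between vowels — gives [b].

/ʒerip/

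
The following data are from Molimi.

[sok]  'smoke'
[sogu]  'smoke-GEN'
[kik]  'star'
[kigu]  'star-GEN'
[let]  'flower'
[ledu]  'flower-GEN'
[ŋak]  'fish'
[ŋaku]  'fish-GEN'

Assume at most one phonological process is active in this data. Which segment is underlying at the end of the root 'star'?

'star' shows [k] ~ [g] at the end of the stem ([kik] vs [kigu]).
Compare 'fish', with invariant [k] in [ŋak] and [ŋaku]: an analysis with underlying /k/ and a rule producing [g] before the GEN suffix would wrongly predict alternation here too.
The underlying segment must be /g/; voiced obstruents become voiceless word-finally, yielding [k] there.

/g/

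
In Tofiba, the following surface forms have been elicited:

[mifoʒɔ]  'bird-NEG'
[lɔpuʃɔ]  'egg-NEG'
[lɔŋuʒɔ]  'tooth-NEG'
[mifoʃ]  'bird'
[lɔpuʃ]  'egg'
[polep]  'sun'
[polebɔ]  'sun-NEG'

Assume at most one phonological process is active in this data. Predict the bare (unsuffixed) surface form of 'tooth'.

[lɔŋuʃ]

The root 'bird' surfaces as [mifoʒɔ] and [mifoʃ], with a stem-final [ʒ] ~ [ʃ] alternation.
Compare 'egg', with invariant [ʃ] in [lɔpuʃɔ] and [lɔpuʃ]: an analysis with underlying /ʃ/ and a rule producing [ʒ] before the NEG suffix would wrongly predict alternation here too.
The alternation reflects word-final obstruent devoicing: voiced obstruents become voiceless word-finally. /ʒ/ is underlying.
The one attested form of 'tooth', [lɔŋuʒɔ], shows underlying /lɔŋuʒ/. Applying the same rule word-finally gives [lɔŋuʃ].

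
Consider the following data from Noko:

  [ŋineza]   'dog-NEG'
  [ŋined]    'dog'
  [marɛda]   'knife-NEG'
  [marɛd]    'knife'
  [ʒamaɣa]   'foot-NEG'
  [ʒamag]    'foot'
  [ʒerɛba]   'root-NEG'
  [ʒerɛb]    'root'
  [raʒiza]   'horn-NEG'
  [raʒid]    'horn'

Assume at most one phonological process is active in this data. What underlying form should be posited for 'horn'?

The stem for 'horn' ends in [z] in [raʒiza] but [d] in [raʒid].
The stem 'knife' ([marɛda], [marɛd]) shows [d] unchanged in both environments, so [d] cannot be basic with [z] derived before the NEG suffix.
The underlying segment must be /z/; voiced fricatives become stops word-finally, yielding [d] there.

/raʒiz/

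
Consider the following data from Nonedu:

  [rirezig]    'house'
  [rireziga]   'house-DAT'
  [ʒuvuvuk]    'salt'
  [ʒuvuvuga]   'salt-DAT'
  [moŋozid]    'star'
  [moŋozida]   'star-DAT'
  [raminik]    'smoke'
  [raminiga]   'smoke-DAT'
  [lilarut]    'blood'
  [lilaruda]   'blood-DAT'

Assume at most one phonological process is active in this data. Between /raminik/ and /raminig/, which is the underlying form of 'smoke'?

/raminik/

The stem for 'smoke' ends in [k] in [raminik] but [g] in [raminiga].
If /g/ were underlying and a rule turned it into [k] in isolation, 'house' would also alternate; but it has [g] in both [rirezig] and [rireziga].
The underlying segment must be /k/; voiceless stops become voiced between vowels, yielding [g] there.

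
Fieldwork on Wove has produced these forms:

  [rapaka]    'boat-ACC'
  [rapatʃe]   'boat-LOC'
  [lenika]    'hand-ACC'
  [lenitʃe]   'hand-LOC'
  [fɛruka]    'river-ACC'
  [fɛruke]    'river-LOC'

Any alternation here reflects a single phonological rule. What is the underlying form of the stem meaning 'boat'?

/rapatʃ/

The stem for 'boat' ends in [k] in [rapaka] but [tʃ] in [rapatʃe].
But 'river' keeps [k] in both environments ([fɛruka], [fɛruke]), so there is no rule changing /k/ to [tʃ] before the LOC suffix.
The underlying segment must be /tʃ/; palato-alveolar /tʃ/ becomes [k] when no front vowel follows, yielding [k] there.
So 'boat' = /rapatʃ/.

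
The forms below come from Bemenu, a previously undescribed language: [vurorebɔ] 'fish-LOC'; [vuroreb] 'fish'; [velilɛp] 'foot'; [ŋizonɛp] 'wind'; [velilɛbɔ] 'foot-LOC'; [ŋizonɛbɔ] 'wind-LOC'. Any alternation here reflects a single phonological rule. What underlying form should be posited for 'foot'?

In [velilɛp] and [velilɛbɔ] the final segment of 'foot' alternates: [p] ~ [b].
If /b/ were underlying and a rule turned it into [p] in isolation, 'fish' would also alternate; but it has [b] in both [vuroreb] and [vurorebɔ].
The underlying segment must be /p/; voiceless stops become voiced between vowels, yielding [b] there.

/velilɛp/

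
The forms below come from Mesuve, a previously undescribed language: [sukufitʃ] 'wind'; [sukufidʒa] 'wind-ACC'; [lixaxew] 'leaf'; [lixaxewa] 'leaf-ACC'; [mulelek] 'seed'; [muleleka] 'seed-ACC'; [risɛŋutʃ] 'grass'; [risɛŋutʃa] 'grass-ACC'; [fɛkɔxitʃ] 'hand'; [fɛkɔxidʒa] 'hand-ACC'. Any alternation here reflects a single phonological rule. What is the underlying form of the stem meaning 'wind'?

/sukufidʒ/

The stem for 'wind' ends in [tʃ] in [sukufitʃ] but [dʒ] in [sukufidʒa].
If /tʃ/ were underlying and a rule turned it into [dʒ] before the ACC suffix, 'grass' would also alternate; but it has [tʃ] in both [risɛŋutʃ] and [risɛŋutʃa].
The underlying segment must be /dʒ/; voiced obstruents become voiceless word-finally, yielding [tʃ] there.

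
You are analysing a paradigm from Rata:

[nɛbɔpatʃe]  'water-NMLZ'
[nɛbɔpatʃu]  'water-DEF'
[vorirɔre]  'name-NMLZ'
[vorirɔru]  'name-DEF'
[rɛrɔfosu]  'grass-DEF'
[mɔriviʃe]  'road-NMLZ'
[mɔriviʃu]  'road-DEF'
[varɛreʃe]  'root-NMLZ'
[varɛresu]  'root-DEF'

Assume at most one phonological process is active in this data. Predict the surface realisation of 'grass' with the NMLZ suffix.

[rɛrɔfoʃe]

In [varɛreʃe] and [varɛresu] the final segment of 'root' alternates: [ʃ] ~ [s].
The stem 'road' ([mɔriviʃe], [mɔriviʃu]) shows [ʃ] unchanged in both environments, so [ʃ] cannot be basic with [s] derived before the DEF suffix.
Therefore /s/ is basic and [ʃ] is derived by palatalization before a front vowel (/s/ becomes palato-alveolar [ʃ] before a front vowel).
The one attested form of 'grass', [rɛrɔfosu], shows underlying /rɛrɔfos/. Applying the same rule before a front vowel gives [rɛrɔfoʃe].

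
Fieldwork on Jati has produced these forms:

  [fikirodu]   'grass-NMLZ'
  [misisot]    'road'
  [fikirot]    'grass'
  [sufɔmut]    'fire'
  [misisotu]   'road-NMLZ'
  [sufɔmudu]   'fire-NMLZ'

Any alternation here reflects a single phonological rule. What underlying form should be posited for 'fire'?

'fire' shows [t] ~ [d] at the end of the stem ([sufɔmut] vs [sufɔmudu]).
Compare 'road', with invariant [t] in [misisot] and [misisotu]: an analysis with underlying /t/ and a rule producing [d] before the NMLZ suffix would wrongly predict alternation here too.
Therefore /d/ is basic and [t] is derived by word-final obstruent devoicing (voiced obstruents become voiceless word-finally).
So 'fire' = /sufɔmud/.

/sufɔmud/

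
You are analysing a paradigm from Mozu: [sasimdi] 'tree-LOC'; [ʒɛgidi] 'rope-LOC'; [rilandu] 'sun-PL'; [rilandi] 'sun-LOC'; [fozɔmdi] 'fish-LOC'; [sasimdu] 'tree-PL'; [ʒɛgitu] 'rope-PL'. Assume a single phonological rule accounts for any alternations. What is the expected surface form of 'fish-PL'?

[fozɔmdu]

The PL suffix surfaces as [-du] and [-tu], depending on the final segment of the stem.
By contrast the LOC suffix keeps its initial [d] throughout — that segment must be underlying.
The PL suffix is therefore /-tu/ underlyingly, with post-nasal voicing: voiceless stops become voiced after a nasal.
After 'fish', which ends in a nasal, the suffix surfaces as [-du], giving [fozɔmdu].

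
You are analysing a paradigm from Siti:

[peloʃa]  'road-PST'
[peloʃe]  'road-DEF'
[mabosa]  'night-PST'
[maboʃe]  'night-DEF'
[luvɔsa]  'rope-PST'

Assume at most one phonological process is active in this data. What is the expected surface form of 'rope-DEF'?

[luvɔʃe]

The stem for 'night' ends in [ʃ] in [maboʃe] but [s] in [mabosa].
But 'road' keeps [ʃ] in both environments ([peloʃe], [peloʃa]), so there is no rule changing /ʃ/ to [s] before the PST suffix.
Therefore /s/ is basic and [ʃ] is derived by palatalization before a front vowel (/s/ becomes palato-alveolar [ʃ] before a front vowel).
The one attested form of 'rope', [luvɔsa], shows underlying /luvɔs/. Applying the same rule before a front vowel gives [luvɔʃe].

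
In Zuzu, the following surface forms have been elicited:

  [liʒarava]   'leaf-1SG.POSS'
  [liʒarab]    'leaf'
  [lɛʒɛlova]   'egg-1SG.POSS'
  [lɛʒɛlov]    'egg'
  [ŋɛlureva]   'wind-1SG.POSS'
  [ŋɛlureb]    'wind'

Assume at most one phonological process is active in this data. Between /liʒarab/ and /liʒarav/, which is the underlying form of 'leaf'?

/liʒarab/

'leaf' shows [v] ~ [b] at the end of the stem ([liʒarava] vs [liʒarab]).
If /v/ were underlying and a rule turned it into [b] in isolation, 'egg' would also alternate; but it has [v] in both [lɛʒɛlova] and [lɛʒɛlov].
The underlying segment must be /b/; voiced stops become fricatives between vowels, yielding [v] there.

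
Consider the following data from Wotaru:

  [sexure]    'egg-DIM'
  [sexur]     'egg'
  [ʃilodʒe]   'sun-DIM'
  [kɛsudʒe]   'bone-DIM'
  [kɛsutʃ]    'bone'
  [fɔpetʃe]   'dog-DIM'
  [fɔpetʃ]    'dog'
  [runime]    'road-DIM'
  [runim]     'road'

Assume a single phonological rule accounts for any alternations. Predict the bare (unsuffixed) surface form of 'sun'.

In [kɛsudʒe] and [kɛsutʃ] the final segment of 'bone' alternates: [dʒ] ~ [tʃ].
But 'dog' keeps [tʃ] in both environments ([fɔpetʃe], [fɔpetʃ]), so there is no rule changing /tʃ/ to [dʒ] before the DIM suffix.
The underlying segment must be /dʒ/; voiced obstruents become voiceless word-finally, yielding [tʃ] there.
The one attested form of 'sun', [ʃilodʒe], shows underlying /ʃilodʒ/. Applying the same rule word-finally gives [ʃilotʃ].

[ʃilotʃ]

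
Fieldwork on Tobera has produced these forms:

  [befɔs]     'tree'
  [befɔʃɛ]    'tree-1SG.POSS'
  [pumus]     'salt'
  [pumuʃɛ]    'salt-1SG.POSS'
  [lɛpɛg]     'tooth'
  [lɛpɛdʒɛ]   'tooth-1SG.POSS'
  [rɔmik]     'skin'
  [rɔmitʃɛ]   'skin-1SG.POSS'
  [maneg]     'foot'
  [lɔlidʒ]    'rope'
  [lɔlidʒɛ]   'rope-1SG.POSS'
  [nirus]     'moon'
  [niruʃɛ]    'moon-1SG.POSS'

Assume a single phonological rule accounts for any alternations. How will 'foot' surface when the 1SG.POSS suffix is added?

The stem for 'tooth' ends in [g] in [lɛpɛg] but [dʒ] in [lɛpɛdʒɛ].
The stem 'rope' ([lɔlidʒ], [lɔlidʒɛ]) shows [dʒ] unchanged in both environments, so [dʒ] cannot be basic with [g] derived in isolation.
The alternation reflects palatalization before a front vowel: /k/, /g/ and /s/ become palato-alveolar [tʃ], [dʒ] and [ʃ] before a front vowel. /g/ is underlying.
From [maneg] the stem 'foot' is /maneg/; before a front vowel this yields [manedʒɛ].

[manedʒɛ]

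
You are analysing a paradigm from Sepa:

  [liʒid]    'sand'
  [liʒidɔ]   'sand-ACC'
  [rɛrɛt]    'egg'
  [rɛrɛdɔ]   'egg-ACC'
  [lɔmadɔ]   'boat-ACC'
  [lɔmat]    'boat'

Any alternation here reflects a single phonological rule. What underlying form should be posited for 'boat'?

The root 'boat' surfaces as [lɔmat] and [lɔmadɔ], with a stem-final [t] ~ [d] alternation.
If /d/ were underlying and a rule turned it into [t] in isolation, 'sand' would also alternate; but it has [d] in both [liʒid] and [liʒidɔ].
So /t/ is underlying, and a rule of intervocalic voicing — voiceless stops become voiced between vowels — gives [d].
Hence 'boat' is /lɔmat/ underlyingly.

/lɔmat/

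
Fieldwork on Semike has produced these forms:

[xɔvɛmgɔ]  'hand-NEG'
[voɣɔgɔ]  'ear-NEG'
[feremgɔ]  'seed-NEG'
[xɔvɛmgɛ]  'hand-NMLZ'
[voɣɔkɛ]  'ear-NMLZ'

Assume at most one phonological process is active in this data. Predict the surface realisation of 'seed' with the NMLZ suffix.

[feremgɛ]

The NMLZ suffix surfaces as [-gɛ] and [-kɛ], depending on the final segment of the stem.
By contrast the NEG suffix keeps its initial [g] throughout — that segment must be underlying.
So the underlying form is /-kɛ/, and voiceless stops become voiced after a nasal.
After 'seed', which ends in a nasal, the suffix surfaces as [-gɛ], giving [feremgɛ].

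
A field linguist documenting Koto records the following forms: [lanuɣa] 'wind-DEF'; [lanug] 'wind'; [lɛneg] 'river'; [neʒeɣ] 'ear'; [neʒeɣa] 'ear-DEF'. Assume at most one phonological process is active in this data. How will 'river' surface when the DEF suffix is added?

In [lanuɣa] and [lanug] the final segment of 'wind' alternates: [ɣ] ~ [g].
If /ɣ/ were underlying and a rule turned it into [g] in isolation, 'ear' would also alternate; but it has [ɣ] in both [neʒeɣa] and [neʒeɣ].
Therefore /g/ is basic and [ɣ] is derived by intervocalic spirantization (voiced stops become fricatives between vowels).
From [lɛneg] the stem 'river' is /lɛneg/; between vowels this yields [lɛneɣa].

[lɛneɣa]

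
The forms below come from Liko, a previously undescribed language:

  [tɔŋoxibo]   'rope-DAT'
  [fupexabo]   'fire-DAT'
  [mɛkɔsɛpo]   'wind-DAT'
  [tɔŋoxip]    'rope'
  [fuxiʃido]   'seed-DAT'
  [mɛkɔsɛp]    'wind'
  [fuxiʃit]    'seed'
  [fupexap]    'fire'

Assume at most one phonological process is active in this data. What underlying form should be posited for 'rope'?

/tɔŋoxib/

The root 'rope' surfaces as [tɔŋoxip] and [tɔŋoxibo], with a stem-final [p] ~ [b] alternation.
If /p/ were underlying and a rule turned it into [b] before the DAT suffix, 'wind' would also alternate; but it has [p] in both [mɛkɔsɛp] and [mɛkɔsɛpo].
The underlying segment must be /b/; voiced obstruents become voiceless word-finally, yielding [p] there.
So 'rope' = /tɔŋoxib/.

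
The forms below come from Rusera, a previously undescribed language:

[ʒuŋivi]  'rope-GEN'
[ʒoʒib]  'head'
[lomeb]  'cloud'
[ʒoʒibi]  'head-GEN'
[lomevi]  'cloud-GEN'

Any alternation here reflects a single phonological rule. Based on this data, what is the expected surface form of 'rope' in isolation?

The root 'cloud' surfaces as [lomevi] and [lomeb], with a stem-final [v] ~ [b] alternation.
If /b/ were underlying and a rule turned it into [v] before the GEN suffix, 'head' would also alternate; but it has [b] in both [ʒoʒibi] and [ʒoʒib].
So /v/ is underlying, and a rule of word-final hardening — voiced fricatives become stops word-finally — gives [b].
From [ʒuŋivi] the stem 'rope' is /ʒuŋiv/; word-finally this yields [ʒuŋib].

[ʒuŋib]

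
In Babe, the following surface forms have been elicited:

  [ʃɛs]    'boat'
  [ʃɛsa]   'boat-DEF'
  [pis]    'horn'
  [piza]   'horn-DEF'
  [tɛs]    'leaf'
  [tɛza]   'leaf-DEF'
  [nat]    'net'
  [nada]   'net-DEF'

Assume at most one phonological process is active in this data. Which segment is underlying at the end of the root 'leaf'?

In [tɛs] and [tɛza] the final segment of 'leaf' alternates: [s] ~ [z].
Compare 'boat', with invariant [s] in [ʃɛs] and [ʃɛsa]: an analysis with underlying /s/ and a rule producing [z] before the DEF suffix would wrongly predict alternation here too.
The alternation reflects word-final obstruent devoicing: voiced obstruents become voiceless word-finally. /z/ is underlying.

/z/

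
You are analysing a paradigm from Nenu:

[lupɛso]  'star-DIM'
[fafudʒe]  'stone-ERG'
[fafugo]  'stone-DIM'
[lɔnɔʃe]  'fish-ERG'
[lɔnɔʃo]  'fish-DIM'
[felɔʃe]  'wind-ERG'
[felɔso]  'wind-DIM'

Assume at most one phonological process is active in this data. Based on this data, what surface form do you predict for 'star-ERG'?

[lupɛʃe]

'wind' shows [ʃ] ~ [s] at the end of the stem ([felɔʃe] vs [felɔso]).
Compare 'fish', with invariant [ʃ] in [lɔnɔʃe] and [lɔnɔʃo]: an analysis with underlying /ʃ/ and a rule producing [s] before the DIM suffix would wrongly predict alternation here too.
The underlying segment must be /s/; /g/ and /s/ become palato-alveolar [dʒ] and [ʃ] before a front vowel, yielding [ʃ] there.
The one attested form of 'star', [lupɛso], shows underlying /lupɛs/. Applying the same rule before a front vowel gives [lupɛʃe].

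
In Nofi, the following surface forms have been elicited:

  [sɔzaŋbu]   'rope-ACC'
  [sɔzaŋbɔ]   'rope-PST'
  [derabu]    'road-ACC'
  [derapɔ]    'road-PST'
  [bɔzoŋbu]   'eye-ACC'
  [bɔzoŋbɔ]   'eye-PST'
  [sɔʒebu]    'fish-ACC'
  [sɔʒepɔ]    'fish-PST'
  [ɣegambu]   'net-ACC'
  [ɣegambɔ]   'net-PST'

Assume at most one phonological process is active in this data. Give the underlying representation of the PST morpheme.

The PST suffix surfaces as [-bɔ] and [-pɔ], depending on the final segment of the stem.
By contrast the ACC suffix keeps its initial [b] throughout — that segment must be underlying.
The PST suffix is therefore /-pɔ/ underlyingly, with post-nasal voicing: voiceless stops become voiced after a nasal.

/-pɔ/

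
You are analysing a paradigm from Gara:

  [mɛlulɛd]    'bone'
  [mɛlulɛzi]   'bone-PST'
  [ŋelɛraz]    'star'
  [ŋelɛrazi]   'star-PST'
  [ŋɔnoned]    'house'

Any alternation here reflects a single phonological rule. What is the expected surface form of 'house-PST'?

The root 'bone' surfaces as [mɛlulɛd] and [mɛlulɛzi], with a stem-final [d] ~ [z] alternation.
If /z/ were underlying and a rule turned it into [d] in isolation, 'star' would also alternate; but it has [z] in both [ŋelɛraz] and [ŋelɛrazi].
The alternation reflects intervocalic spirantization: voiced stops become fricatives between vowels. /d/ is underlying.
The one attested form of 'house', [ŋɔnoned], shows underlying /ŋɔnoned/. Applying the same rule between vowels gives [ŋɔnonezi].

[ŋɔnonezi]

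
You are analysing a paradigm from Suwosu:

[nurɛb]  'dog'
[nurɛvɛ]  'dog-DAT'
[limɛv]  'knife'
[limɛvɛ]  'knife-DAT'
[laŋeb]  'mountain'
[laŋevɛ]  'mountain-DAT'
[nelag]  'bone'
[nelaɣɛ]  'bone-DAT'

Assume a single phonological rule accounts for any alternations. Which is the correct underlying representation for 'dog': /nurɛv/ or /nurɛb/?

/nurɛb/

In [nurɛb] and [nurɛvɛ] the final segment of 'dog' alternates: [b] ~ [v].
If /v/ were underlying and a rule turned it into [b] in isolation, 'knife' would also alternate; but it has [v] in both [limɛv] and [limɛvɛ].
The underlying segment must be /b/; voiced stops become fricatives between vowels, yielding [v] there.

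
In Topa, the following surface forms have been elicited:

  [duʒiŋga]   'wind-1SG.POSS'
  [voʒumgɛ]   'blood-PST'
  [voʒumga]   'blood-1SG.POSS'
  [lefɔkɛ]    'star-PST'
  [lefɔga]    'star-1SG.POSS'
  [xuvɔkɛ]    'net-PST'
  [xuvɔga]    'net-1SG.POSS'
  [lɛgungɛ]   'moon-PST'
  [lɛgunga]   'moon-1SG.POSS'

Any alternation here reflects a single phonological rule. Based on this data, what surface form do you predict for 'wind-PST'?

[duʒiŋgɛ]

The PST morpheme has two allomorphs, [-gɛ] and [-kɛ].
The 1SG.POSS suffix, which begins with [g], is invariant after every stem; so [g] is not altered by any rule here.
So the underlying form is /-kɛ/, and voiceless stops become voiced after a nasal.
After 'wind', which ends in a nasal, the suffix surfaces as [-gɛ], giving [duʒiŋgɛ].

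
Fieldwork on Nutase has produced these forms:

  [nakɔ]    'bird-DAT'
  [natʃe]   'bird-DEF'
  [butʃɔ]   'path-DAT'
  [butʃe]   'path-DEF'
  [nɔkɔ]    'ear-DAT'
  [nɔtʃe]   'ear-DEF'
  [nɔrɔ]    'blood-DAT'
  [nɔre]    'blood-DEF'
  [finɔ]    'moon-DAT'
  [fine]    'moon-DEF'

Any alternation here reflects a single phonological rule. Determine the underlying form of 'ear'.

/nɔk/

The stem for 'ear' ends in [k] in [nɔkɔ] but [tʃ] in [nɔtʃe].
Compare 'path', with invariant [tʃ] in [butʃɔ] and [butʃe]: an analysis with underlying /tʃ/ and a rule producing [k] before the DAT suffix would wrongly predict alternation here too.
Therefore /k/ is basic and [tʃ] is derived by palatalization before a front vowel (/k/ becomes palato-alveolar [tʃ] before a front vowel).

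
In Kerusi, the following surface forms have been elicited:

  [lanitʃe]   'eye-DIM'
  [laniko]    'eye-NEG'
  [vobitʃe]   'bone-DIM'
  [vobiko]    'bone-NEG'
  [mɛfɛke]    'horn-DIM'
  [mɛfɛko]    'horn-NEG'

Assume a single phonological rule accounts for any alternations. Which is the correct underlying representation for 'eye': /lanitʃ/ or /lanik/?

In [lanitʃe] and [laniko] the final segment of 'eye' alternates: [tʃ] ~ [k].
The stem 'horn' ([mɛfɛke], [mɛfɛko]) shows [k] unchanged in both environments, so [k] cannot be basic with [tʃ] derived before the DIM suffix.
So /tʃ/ is underlying, and a rule of depalatalization — palato-alveolar /tʃ/ becomes [k] when no front vowel follows — gives [k].

/lanitʃ/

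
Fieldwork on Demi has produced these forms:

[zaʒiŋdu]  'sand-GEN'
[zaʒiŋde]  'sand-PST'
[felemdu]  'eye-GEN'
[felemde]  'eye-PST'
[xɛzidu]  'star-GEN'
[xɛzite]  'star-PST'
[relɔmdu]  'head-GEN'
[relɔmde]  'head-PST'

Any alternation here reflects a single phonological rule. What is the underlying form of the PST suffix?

/-te/

The PST suffix surfaces as [-de] and [-te], depending on the final segment of the stem.
The GEN suffix, which begins with [d], is invariant after every stem; so [d] is not altered by any rule here.
So the underlying form is /-te/, and voiceless stops become voiced after a nasal.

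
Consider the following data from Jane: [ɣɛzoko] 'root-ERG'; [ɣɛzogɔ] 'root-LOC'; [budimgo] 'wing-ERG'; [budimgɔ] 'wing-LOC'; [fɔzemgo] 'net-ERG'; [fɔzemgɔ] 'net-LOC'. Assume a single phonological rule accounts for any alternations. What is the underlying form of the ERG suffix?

/-ko/

The ERG morpheme has two allomorphs, [-go] and [-ko].
By contrast the LOC suffix keeps its initial [g] throughout — that segment must be underlying.
The ERG suffix is therefore /-ko/ underlyingly, with post-nasal voicing: voiceless stops become voiced after a nasal.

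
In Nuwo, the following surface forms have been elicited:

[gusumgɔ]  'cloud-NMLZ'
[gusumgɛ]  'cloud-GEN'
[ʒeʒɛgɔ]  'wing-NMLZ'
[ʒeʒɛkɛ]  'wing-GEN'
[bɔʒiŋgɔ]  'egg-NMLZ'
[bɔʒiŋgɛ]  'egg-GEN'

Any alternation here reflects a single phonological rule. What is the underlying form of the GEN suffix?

/-kɛ/

The GEN morpheme has two allomorphs, [-gɛ] and [-kɛ].
By contrast the NMLZ suffix keeps its initial [g] throughout — that segment must be underlying.
The GEN suffix is therefore /-kɛ/ underlyingly, with post-nasal voicing: voiceless stops become voiced after a nasal.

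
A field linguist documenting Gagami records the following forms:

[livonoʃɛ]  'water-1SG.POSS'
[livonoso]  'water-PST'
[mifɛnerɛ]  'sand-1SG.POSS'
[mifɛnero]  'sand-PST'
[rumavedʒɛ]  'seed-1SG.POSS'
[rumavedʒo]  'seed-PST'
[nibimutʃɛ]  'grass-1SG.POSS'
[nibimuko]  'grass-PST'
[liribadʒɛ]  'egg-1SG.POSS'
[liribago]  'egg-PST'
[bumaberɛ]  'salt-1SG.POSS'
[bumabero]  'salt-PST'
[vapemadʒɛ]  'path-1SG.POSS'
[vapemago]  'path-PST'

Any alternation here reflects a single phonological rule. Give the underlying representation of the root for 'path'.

/vapemag/

The stem for 'path' ends in [dʒ] in [vapemadʒɛ] but [g] in [vapemago].
If /dʒ/ were underlying and a rule turned it into [g] before the PST suffix, 'seed' would also alternate; but it has [dʒ] in both [rumavedʒɛ] and [rumavedʒo].
The underlying segment must be /g/; /k/, /g/ and /s/ become palato-alveolar [tʃ], [dʒ] and [ʃ] before a front vowel, yielding [dʒ] there.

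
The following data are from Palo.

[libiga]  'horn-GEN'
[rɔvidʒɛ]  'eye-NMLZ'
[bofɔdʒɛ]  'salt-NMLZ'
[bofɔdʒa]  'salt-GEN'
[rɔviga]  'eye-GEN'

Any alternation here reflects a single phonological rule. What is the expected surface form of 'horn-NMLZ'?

[libidʒɛ]

'eye' shows [dʒ] ~ [g] at the end of the stem ([rɔvidʒɛ] vs [rɔviga]).
The stem 'salt' ([bofɔdʒɛ], [bofɔdʒa]) shows [dʒ] unchanged in both environments, so [dʒ] cannot be basic with [g] derived before the GEN suffix.
The alternation reflects palatalization before a front vowel: /g/ becomes palato-alveolar [dʒ] before a front vowel. /g/ is underlying.
The one attested form of 'horn', [libiga], shows underlying /libig/. Applying the same rule before a front vowel gives [libidʒɛ].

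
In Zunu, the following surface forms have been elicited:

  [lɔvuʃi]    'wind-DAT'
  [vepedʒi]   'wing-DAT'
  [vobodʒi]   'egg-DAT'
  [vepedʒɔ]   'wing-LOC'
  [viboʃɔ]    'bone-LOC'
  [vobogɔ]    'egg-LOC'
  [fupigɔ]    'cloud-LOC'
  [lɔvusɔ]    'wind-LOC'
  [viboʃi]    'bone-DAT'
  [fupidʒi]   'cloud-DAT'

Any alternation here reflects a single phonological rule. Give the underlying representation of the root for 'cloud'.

'cloud' shows [g] ~ [dʒ] at the end of the stem ([fupigɔ] vs [fupidʒi]).
If /dʒ/ were underlying and a rule turned it into [g] before the LOC suffix, 'wing' would also alternate; but it has [dʒ] in both [vepedʒɔ] and [vepedʒi].
The alternation reflects palatalization before a front vowel: /g/ and /s/ become palato-alveolar [dʒ] and [ʃ] before a front vowel. /g/ is underlying.
Hence 'cloud' is /fupig/ underlyingly.

/fupig/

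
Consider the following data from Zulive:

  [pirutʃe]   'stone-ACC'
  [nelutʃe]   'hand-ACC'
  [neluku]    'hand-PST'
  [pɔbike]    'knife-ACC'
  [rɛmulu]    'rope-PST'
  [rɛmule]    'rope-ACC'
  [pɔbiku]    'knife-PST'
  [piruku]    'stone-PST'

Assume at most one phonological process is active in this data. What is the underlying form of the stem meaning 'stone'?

The stem for 'stone' ends in [tʃ] in [pirutʃe] but [k] in [piruku].
The stem 'knife' ([pɔbike], [pɔbiku]) shows [k] unchanged in both environments, so [k] cannot be basic with [tʃ] derived before the ACC suffix.
The alternation reflects depalatalization: palato-alveolar /tʃ/ becomes [k] when no front vowel follows. /tʃ/ is underlying.
Hence 'stone' is /pirutʃ/ underlyingly.

/pirutʃ/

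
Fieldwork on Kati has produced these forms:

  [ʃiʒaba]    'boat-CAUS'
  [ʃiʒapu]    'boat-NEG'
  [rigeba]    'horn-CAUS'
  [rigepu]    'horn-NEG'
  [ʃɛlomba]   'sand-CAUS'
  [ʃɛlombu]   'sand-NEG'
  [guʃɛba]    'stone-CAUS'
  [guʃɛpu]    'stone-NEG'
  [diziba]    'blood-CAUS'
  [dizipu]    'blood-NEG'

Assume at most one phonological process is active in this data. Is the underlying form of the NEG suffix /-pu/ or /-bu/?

The NEG suffix surfaces as [-bu] and [-pu], depending on the final segment of the stem.
By contrast the CAUS suffix keeps its initial [b] throughout — that segment must be underlying.
So the underlying form is /-pu/, and voiceless stops become voiced after a nasal.

/-pu/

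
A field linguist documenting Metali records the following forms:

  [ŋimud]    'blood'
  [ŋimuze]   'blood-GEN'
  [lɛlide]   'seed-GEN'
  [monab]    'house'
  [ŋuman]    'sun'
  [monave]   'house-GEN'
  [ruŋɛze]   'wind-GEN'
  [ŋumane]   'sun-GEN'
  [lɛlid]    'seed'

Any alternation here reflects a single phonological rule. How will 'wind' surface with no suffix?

[ruŋɛd]

In [ŋimud] and [ŋimuze] the final segment of 'blood' alternates: [d] ~ [z].
Compare 'seed', with invariant [d] in [lɛlid] and [lɛlide]: an analysis with underlying /d/ and a rule producing [z] before the GEN suffix would wrongly predict alternation here too.
The underlying segment must be /z/; voiced fricatives become stops word-finally, yielding [d] there.
The one attested form of 'wind', [ruŋɛze], shows underlying /ruŋɛz/. Applying the same rule word-finally gives [ruŋɛd].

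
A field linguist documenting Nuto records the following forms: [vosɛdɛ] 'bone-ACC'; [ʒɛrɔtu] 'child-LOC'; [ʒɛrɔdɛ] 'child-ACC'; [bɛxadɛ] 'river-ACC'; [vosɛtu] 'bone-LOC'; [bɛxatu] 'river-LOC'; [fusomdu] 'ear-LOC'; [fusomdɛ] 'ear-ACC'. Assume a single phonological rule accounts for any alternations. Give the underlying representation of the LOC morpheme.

The LOC suffix surfaces as [-du] and [-tu], depending on the final segment of the stem.
By contrast the ACC suffix keeps its initial [d] throughout — that segment must be underlying.
So the underlying form is /-tu/, and voiceless stops become voiced after a nasal.

/-tu/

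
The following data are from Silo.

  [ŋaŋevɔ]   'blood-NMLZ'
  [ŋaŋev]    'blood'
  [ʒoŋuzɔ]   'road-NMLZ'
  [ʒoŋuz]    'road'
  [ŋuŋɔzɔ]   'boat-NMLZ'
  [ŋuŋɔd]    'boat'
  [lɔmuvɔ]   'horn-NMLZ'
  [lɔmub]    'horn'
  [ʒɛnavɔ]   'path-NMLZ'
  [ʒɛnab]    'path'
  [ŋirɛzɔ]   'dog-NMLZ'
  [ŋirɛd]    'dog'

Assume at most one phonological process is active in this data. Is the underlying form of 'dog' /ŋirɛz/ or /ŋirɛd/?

/ŋirɛd/

The root 'dog' surfaces as [ŋirɛzɔ] and [ŋirɛd], with a stem-final [z] ~ [d] alternation.
Compare 'road', with invariant [z] in [ʒoŋuzɔ] and [ʒoŋuz]: an analysis with underlying /z/ and a rule producing [d] in isolation would wrongly predict alternation here too.
The alternation reflects intervocalic spirantization: voiced stops become fricatives between vowels. /d/ is underlying.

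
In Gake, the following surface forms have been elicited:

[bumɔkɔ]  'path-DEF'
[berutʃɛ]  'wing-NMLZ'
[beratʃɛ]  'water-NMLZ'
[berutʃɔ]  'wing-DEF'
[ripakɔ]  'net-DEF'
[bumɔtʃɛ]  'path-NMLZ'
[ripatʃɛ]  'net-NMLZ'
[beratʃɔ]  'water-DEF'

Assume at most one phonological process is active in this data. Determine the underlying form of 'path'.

In [bumɔkɔ] and [bumɔtʃɛ] the final segment of 'path' alternates: [k] ~ [tʃ].
But 'water' keeps [tʃ] in both environments ([beratʃɔ], [beratʃɛ]), so there is no rule changing /tʃ/ to [k] before the DEF suffix.
So /k/ is underlying, and a rule of palatalization before a front vowel — /k/ becomes palato-alveolar [tʃ] before a front vowel — gives [tʃ].
So 'path' = /bumɔk/.

/bumɔk/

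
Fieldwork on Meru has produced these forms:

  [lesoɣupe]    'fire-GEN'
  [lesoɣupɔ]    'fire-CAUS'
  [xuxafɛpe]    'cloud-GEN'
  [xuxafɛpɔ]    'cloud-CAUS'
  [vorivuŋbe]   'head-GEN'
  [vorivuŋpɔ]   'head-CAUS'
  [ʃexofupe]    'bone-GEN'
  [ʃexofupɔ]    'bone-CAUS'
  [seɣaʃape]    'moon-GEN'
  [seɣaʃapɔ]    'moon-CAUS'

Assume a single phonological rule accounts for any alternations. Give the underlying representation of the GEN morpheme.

/-be/

The GEN suffix surfaces as [-be] and [-pe], depending on the final segment of the stem.
The CAUS suffix, which begins with [p], is invariant after every stem; so [p] is not altered by any rule here.
So the underlying form is /-be/, and voiced stops become voiceless after a vowel.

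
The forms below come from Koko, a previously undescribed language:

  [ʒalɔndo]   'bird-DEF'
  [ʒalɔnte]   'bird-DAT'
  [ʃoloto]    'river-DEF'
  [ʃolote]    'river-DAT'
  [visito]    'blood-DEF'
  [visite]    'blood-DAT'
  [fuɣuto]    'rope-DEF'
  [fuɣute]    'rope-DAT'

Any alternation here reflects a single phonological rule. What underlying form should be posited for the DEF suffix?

/-do/

The DEF suffix surfaces as [-do] and [-to], depending on the final segment of the stem.
By contrast the DAT suffix keeps its initial [t] throughout — that segment must be underlying.
The DEF suffix is therefore /-do/ underlyingly, with post-vocalic devoicing: voiced stops become voiceless after a vowel.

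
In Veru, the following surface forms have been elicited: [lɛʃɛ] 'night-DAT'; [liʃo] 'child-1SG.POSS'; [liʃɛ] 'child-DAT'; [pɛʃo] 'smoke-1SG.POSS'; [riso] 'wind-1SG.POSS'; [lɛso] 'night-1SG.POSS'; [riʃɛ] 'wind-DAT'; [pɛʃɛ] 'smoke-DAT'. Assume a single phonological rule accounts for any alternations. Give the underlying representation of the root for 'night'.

The stem for 'night' ends in [s] in [lɛso] but [ʃ] in [lɛʃɛ].
But 'child' keeps [ʃ] in both environments ([liʃo], [liʃɛ]), so there is no rule changing /ʃ/ to [s] before the 1SG.POSS suffix.
So /s/ is underlying, and a rule of palatalization before a front vowel — /s/ becomes palato-alveolar [ʃ] before a front vowel — gives [ʃ].

/lɛs/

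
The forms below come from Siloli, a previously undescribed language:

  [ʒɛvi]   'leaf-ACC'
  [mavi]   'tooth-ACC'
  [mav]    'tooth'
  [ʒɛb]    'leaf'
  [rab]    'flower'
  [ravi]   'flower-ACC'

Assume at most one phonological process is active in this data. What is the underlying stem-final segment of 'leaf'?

/b/

The stem for 'leaf' ends in [v] in [ʒɛvi] but [b] in [ʒɛb].
The stem 'tooth' ([mavi], [mav]) shows [v] unchanged in both environments, so [v] cannot be basic with [b] derived in isolation.
The underlying segment must be /b/; voiced stops become fricatives between vowels, yielding [v] there.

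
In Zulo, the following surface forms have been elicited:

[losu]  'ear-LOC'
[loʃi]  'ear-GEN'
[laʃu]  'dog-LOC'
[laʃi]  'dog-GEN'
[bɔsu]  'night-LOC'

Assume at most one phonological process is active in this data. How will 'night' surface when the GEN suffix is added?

[bɔʃi]

'ear' shows [s] ~ [ʃ] at the end of the stem ([losu] vs [loʃi]).
If /ʃ/ were underlying and a rule turned it into [s] before the LOC suffix, 'dog' would also alternate; but it has [ʃ] in both [laʃu] and [laʃi].
The underlying segment must be /s/; /s/ becomes palato-alveolar [ʃ] before a front vowel, yielding [ʃ] there.
The one attested form of 'night', [bɔsu], shows underlying /bɔs/. Applying the same rule before a front vowel gives [bɔʃi].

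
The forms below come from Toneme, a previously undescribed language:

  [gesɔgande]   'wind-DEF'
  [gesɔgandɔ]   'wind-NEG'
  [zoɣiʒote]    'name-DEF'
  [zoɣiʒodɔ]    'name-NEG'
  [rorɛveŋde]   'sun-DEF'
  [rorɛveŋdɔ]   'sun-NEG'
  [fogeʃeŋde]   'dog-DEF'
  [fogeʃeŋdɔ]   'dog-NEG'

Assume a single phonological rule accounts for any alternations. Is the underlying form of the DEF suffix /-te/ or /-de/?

/-te/

The DEF suffix surfaces as [-de] and [-te], depending on the final segment of the stem.
The NEG suffix, which begins with [d], is invariant after every stem; so [d] is not altered by any rule here.
The DEF suffix is therefore /-te/ underlyingly, with post-nasal voicing: voiceless stops become voiced after a nasal.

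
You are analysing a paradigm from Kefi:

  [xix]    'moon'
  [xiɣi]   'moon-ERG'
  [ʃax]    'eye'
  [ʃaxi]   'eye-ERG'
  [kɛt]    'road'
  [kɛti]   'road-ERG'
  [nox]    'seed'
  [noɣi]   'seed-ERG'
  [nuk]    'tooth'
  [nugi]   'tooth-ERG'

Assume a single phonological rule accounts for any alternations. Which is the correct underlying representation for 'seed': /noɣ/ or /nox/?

/noɣ/

The root 'seed' surfaces as [nox] and [noɣi], with a stem-final [x] ~ [ɣ] alternation.
The stem 'eye' ([ʃax], [ʃaxi]) shows [x] unchanged in both environments, so [x] cannot be basic with [ɣ] derived before the ERG suffix.
The alternation reflects word-final obstruent devoicing: voiced obstruents become voiceless word-finally. /ɣ/ is underlying.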